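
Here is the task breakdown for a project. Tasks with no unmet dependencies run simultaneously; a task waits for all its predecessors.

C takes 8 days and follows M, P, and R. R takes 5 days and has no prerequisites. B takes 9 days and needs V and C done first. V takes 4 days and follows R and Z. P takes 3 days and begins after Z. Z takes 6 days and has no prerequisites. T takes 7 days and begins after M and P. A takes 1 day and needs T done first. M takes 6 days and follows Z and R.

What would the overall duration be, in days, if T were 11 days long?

Baseline: Z→M→C→B = 6+6+8+9 = 29 → 29 days.
The longest path through T is only 20 days, so T has float 9.
That remains the longest chain; total 29 days.

29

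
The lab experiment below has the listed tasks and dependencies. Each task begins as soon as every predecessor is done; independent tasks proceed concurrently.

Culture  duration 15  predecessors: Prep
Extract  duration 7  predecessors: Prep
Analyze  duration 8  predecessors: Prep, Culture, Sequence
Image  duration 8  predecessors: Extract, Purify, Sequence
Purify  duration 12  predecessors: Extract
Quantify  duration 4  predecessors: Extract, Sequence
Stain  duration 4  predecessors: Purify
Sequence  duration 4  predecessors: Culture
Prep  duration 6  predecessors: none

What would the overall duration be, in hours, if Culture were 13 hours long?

Baseline: Prep→Culture→Sequence→Analyze = 6+15+4+8 = 33 → 33 hours.
Since Culture is critical, the -2 change carries straight to that chain (now 31 hours).
Now Prep→Extract→Purify→Image = 6+7+12+8 = 33 is longest, so the finish becomes 33 hours.

33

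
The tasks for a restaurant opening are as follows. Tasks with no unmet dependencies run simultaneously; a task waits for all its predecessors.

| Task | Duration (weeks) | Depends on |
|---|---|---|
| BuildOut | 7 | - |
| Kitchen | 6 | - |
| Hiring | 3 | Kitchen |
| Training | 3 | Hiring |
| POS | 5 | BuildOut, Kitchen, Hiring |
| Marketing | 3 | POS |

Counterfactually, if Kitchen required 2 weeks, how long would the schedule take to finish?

15

Critical path before the change: Kitchen→Hiring→POS→Marketing = 6+3+5+3 = 17 giving 17 weeks.
Since Kitchen is critical, the -4 change carries straight to that chain (now 13 weeks).
The binding chain switches to BuildOut→POS→Marketing = 7+5+3 = 15; finish 15 weeks.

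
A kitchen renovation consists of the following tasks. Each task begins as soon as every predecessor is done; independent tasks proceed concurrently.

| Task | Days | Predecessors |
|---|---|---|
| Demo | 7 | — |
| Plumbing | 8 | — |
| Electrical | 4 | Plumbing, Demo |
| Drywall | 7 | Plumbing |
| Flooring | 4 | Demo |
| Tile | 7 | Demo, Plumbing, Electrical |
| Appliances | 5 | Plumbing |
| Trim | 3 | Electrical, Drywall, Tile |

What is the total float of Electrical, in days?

The longest chain is Plumbing→Electrical→Tile→Trim = 8+4+7+3 = 22; overall finish 22 days.
The longest chain containing Electrical totals 22 days.
So Electrical can slip 12 − 12 = 0 days.

0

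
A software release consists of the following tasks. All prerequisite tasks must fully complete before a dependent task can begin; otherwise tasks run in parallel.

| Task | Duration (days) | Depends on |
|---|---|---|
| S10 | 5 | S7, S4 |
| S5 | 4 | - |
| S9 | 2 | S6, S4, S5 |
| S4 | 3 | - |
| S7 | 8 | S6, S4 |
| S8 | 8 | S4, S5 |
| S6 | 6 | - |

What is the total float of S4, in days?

3

S6→S7→S10 = 6+8+5 = 19 sets the makespan at 19 days.
S4 finishes as early as 3 and must finish by 6.
Float = 19 − 16 = 3.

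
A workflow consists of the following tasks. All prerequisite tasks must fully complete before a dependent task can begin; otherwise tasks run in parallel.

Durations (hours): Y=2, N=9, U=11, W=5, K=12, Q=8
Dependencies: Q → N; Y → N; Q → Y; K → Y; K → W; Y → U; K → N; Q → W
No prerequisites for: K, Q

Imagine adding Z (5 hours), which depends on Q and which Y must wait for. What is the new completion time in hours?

26

Originally the schedule takes 25 hours.
With Z inserted, Y now waits for max(Q, K, Z).
New critical path: Q→Z→Y→U = 8+5+2+11 = 26 ⇒ 26 hours.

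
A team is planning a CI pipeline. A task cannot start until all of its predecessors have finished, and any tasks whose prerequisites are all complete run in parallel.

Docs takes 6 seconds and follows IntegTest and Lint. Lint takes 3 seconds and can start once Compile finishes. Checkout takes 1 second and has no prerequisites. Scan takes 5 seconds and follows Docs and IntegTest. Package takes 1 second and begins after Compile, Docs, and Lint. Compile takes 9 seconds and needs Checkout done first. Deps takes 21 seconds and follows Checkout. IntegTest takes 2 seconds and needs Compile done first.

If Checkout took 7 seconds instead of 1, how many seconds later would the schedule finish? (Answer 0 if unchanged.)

Critical path before the change: Checkout→Compile→Lint→Docs→Scan = 1+9+3+6+5 = 24 giving 24 seconds.
Checkout is on the critical path; changing it to 7 makes that path 30 seconds.
That remains the longest chain; total 30 seconds.
Change in finish: 30 − 24 = +6 seconds.

6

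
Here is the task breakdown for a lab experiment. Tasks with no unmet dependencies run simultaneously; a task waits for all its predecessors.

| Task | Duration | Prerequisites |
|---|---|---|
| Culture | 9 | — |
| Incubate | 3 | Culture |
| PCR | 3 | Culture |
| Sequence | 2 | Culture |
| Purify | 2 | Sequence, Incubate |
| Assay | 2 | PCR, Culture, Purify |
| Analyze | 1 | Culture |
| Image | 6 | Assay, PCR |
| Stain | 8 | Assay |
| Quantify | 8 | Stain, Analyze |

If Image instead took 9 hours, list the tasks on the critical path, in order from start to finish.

The binding path is Culture→Incubate→Purify→Assay→Stain→Quantify = 9+3+2+2+8+8 = 32; finish at 32 hours.
Image is off the critical path — its longest chain is 22 hours, giving 10 of slack.
That remains the longest chain; total 32 hours.

Culture, Incubate, Purify, Assay, Stain, Quantify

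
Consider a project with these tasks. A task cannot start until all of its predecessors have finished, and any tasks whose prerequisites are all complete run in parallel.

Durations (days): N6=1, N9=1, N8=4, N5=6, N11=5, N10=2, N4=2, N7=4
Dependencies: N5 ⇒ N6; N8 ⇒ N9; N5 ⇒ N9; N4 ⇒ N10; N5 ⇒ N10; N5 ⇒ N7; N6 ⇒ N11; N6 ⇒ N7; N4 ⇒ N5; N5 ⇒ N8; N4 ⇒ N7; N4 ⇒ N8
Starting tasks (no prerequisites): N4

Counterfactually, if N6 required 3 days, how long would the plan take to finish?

16

The binding path is N4→N5→N6→N11 = 2+6+1+5 = 14; finish at 14 days.
Since N6 is critical, the +2 change carries straight to that chain (now 16 days).
No other chain overtakes it, so the finish is 16 days.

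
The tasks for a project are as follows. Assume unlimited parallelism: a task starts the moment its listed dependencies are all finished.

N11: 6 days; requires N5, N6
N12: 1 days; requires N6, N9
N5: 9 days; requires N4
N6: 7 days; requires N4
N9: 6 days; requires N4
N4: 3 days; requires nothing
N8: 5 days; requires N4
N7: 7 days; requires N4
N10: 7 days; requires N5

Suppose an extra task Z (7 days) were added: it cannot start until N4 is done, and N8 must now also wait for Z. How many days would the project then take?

19

Originally the project takes 19 days.
With Z inserted, N8 now waits for max(N4, Z).
New critical path: N4→N5→N10 = 3+9+7 = 19 ⇒ 19 days.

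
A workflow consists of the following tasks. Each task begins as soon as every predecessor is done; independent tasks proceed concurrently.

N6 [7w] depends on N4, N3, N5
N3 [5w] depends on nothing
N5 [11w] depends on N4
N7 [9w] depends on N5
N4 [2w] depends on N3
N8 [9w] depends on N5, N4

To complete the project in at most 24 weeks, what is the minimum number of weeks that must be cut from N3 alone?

3

Current finish: 27 weeks; target: 24.
N3 is on every critical path, so each week cut from N3 cuts the finish by one (this holds down to a finish of 23).
Need 27 − 24 = 3 weeks off N3 → N3 becomes 2 weeks, finish becomes 24.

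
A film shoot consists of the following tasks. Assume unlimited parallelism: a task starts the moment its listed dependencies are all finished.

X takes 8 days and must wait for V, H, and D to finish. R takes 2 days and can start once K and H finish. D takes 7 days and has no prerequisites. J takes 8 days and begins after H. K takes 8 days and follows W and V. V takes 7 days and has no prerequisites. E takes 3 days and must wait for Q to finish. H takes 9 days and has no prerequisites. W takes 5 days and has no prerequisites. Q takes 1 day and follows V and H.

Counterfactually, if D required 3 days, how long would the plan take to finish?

The binding path is H→X = 9+8 = 17; finish at 17 days.
The longest path through D is only 15 days, so D has float 2.
That remains the longest chain; total 17 days.

17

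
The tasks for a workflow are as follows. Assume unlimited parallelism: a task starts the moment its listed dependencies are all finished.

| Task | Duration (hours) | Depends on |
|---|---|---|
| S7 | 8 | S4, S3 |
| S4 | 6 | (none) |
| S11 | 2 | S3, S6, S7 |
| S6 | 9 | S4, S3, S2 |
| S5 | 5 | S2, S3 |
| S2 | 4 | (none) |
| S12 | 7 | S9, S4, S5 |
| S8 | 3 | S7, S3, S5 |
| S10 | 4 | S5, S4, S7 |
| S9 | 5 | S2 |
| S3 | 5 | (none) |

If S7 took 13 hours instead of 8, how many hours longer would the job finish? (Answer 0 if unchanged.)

The binding path is S4→S7→S10 = 6+8+4 = 18; finish at 18 hours.
S7 lies on that path, so at 13 hours the path becomes 23 hours.
That remains the longest chain; total 23 hours.
Change in finish: 23 − 18 = +5 hours.

5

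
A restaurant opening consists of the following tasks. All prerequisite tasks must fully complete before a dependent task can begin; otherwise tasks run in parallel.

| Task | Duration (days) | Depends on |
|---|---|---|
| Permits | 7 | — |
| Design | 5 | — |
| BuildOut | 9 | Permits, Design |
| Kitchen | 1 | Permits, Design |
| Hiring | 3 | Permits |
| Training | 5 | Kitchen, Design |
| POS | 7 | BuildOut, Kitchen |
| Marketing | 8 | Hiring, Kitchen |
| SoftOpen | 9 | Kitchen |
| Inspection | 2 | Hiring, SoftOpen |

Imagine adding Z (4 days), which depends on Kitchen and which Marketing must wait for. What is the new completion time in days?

23

Originally the plan takes 23 days.
With Z inserted, Marketing now waits for max(Hiring, Kitchen, Z).
New critical path: Permits→BuildOut→POS = 7+9+7 = 23 ⇒ 23 days.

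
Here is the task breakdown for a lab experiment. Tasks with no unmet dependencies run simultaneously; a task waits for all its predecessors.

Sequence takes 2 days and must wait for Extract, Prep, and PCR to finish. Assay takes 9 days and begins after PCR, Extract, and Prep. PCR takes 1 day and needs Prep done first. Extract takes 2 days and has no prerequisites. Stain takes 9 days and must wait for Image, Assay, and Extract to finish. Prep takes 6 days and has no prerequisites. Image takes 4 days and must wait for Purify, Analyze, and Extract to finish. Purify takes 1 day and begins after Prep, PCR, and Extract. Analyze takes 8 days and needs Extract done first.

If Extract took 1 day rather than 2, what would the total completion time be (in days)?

25

Actual critical path: Prep→PCR→Assay→Stain = 6+1+9+9 = 25 ⇒ 25 days.
Extract is off the critical path — its longest chain is 23 days, giving 2 of slack.
No other chain overtakes it, so the finish is 25 days.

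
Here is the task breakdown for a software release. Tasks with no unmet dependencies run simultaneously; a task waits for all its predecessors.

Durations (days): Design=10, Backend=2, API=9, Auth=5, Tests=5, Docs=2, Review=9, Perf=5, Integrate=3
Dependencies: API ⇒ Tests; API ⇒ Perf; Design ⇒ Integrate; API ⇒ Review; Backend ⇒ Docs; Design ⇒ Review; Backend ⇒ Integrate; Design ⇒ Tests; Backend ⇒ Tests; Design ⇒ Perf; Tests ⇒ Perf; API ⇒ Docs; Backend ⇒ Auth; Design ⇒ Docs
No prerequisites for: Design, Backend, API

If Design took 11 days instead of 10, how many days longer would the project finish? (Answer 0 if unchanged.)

Actual critical path: Design→Tests→Perf = 10+5+5 = 20 ⇒ 20 days.
Design is on the critical path; changing it to 11 makes that path 21 days.
That remains the longest chain; total 21 days.
Change in finish: 21 − 20 = +1 days.

1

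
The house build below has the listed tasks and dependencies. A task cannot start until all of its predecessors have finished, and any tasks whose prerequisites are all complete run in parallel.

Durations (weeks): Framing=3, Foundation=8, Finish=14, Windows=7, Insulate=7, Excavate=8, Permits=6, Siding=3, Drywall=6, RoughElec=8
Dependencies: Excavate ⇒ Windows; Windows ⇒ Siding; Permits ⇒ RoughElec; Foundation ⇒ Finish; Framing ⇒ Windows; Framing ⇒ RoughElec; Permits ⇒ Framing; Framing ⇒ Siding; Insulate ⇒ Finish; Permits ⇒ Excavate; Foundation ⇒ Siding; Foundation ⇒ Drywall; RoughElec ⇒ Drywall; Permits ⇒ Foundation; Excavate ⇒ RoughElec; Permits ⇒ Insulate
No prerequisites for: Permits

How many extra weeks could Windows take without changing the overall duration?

Permits→Excavate→RoughElec→Drywall = 6+8+8+6 = 28 sets the makespan at 28 weeks.
Windows finishes as early as 21 and must finish by 25.
So Windows can slip 25 − 21 = 4 weeks.

4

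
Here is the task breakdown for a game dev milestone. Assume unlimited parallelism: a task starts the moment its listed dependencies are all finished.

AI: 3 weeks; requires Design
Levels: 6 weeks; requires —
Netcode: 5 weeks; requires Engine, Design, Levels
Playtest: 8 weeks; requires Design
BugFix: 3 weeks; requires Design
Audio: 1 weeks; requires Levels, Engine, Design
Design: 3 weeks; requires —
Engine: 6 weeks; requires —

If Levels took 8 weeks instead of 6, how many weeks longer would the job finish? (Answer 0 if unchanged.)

Actual critical path: Levels→Netcode = 6+5 = 11 ⇒ 11 weeks.
Since Levels is critical, the +2 change carries straight to that chain (now 13 weeks).
The critical path is still Levels→Netcode; finish is now 13 weeks.
Change in finish: 13 − 11 = +2 weeks.

2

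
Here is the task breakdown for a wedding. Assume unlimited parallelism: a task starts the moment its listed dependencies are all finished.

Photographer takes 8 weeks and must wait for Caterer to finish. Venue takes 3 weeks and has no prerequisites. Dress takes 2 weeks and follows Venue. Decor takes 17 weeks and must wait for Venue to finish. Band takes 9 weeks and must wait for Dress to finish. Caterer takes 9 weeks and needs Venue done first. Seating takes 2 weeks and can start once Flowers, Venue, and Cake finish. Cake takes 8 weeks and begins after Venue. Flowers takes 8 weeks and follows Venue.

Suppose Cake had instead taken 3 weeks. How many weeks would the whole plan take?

20

The binding path is Venue→Caterer→Photographer = 3+9+8 = 20; finish at 20 weeks.
The longest path through Cake is only 13 weeks, so Cake has float 7.
That remains the longest chain; total 20 weeks.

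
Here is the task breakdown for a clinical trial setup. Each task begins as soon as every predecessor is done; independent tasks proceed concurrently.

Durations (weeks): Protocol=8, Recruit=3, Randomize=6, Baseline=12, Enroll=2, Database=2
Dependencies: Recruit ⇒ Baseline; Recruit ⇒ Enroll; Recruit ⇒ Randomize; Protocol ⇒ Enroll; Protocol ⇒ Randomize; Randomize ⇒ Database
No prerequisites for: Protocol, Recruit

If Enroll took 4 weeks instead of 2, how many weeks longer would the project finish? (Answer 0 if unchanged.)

Critical path before the change: Protocol→Randomize→Database = 8+6+2 = 16 giving 16 weeks.
Enroll is off the critical path — its longest chain is 10 weeks, giving 6 of slack.
That remains the longest chain; total 16 weeks.
Change in finish: 16 − 16 = +0 weeks.

0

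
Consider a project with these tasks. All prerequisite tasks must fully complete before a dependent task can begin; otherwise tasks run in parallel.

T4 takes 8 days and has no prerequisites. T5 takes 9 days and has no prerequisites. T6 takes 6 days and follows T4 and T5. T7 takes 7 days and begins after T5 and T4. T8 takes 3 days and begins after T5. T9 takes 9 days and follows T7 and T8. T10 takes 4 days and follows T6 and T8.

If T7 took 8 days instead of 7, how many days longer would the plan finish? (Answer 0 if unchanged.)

1

As given, the longest chain is T5→T7→T9 = 9+7+9 = 25, so the finish is 25 days.
Since T7 is critical, the +1 change carries straight to that chain (now 26 days).
The critical path is still T5→T7→T9; finish is now 26 days.
Change in finish: 26 − 25 = +1 days.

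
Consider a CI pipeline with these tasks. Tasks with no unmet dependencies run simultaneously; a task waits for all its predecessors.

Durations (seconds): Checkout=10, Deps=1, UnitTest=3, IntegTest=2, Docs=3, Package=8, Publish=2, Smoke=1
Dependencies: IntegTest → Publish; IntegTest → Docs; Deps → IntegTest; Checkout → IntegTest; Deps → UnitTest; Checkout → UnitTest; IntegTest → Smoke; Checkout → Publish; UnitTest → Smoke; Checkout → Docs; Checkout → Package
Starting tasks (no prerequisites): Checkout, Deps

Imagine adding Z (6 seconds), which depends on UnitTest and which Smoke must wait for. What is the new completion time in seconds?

Originally the job takes 18 seconds.
With Z inserted, Smoke now waits for max(UnitTest, IntegTest, Z).
New critical path: Checkout→UnitTest→Z→Smoke = 10+3+6+1 = 20 ⇒ 20 seconds.

20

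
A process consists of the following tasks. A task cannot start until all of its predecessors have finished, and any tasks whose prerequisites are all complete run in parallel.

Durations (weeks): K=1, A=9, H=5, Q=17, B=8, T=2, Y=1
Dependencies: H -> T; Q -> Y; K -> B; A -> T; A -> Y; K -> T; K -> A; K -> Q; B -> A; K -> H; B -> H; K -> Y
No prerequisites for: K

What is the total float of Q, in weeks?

1

Critical path: K→B→A→T = 1+8+9+2 = 20, so the finish is 20 weeks.
Longest path through Q: 19 weeks (earliest finish 18, latest finish 19).
So Q can slip 19 − 18 = 1 week.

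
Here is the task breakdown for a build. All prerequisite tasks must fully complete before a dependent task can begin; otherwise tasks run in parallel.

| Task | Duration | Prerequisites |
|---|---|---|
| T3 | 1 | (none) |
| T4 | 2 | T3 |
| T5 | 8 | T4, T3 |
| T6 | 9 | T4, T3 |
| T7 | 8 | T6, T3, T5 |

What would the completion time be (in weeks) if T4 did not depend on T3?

Before: longest chain T3→T4→T6→T7 = 1+2+9+8 = 20, finish 20.
Without T3→T4, T4's earliest start moves from 1 to 0.
New critical path: T4→T6→T7 = 2+9+8 = 19 ⇒ 19 weeks.

19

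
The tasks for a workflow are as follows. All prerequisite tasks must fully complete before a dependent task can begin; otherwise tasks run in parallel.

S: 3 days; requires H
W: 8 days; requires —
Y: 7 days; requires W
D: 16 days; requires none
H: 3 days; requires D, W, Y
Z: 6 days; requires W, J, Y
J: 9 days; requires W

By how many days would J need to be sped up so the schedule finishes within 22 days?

Current finish: 23 days; target: 22.
J is on every critical path, so each day cut from J cuts the finish by one (this holds down to a finish of 22).
Need 23 − 22 = 1 day off J → J becomes 8 days, finish becomes 22.

1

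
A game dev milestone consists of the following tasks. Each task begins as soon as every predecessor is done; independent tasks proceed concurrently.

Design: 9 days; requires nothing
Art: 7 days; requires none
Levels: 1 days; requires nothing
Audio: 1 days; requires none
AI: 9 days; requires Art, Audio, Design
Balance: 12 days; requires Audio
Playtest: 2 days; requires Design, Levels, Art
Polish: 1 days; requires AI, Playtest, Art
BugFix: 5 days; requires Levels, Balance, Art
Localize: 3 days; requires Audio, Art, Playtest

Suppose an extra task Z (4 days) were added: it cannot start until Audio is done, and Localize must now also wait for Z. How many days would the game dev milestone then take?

19

Originally the game dev milestone takes 19 days.
With Z inserted, Localize now waits for max(Audio, Art, Playtest, Z).
New critical path: Design→AI→Polish = 9+9+1 = 19 ⇒ 19 days.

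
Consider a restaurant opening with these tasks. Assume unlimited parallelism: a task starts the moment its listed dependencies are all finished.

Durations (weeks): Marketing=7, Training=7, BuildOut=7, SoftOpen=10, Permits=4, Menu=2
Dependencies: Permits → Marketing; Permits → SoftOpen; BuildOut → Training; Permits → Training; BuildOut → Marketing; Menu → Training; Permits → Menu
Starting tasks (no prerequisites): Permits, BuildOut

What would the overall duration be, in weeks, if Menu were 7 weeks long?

Critical path before the change: Permits→SoftOpen = 4+10 = 14 giving 14 weeks.
Menu has 1 week of float (longest path through it is 13).
Now Permits→Menu→Training = 4+7+7 = 18 is longest, so the finish becomes 18 weeks.

18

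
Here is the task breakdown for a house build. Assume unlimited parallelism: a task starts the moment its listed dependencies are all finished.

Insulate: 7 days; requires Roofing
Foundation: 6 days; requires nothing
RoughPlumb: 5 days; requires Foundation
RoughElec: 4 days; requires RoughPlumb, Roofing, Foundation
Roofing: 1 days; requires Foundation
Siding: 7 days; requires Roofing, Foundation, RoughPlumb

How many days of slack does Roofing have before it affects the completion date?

4

Foundation→RoughPlumb→Siding = 6+5+7 = 18 sets the makespan at 18 days.
Longest path through Roofing: 14 days (earliest finish 7, latest finish 11).
Slack of Roofing = 10 − 6 = 4 days.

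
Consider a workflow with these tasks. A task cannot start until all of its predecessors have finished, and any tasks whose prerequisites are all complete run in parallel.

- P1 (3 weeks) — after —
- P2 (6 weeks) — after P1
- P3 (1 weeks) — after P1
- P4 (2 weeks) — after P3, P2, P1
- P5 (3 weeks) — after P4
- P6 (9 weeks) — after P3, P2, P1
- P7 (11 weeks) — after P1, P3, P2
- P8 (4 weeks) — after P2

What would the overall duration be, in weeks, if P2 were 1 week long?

15

Critical path before the change: P1→P2→P7 = 3+6+11 = 20 giving 20 weeks.
Since P2 is critical, the -5 change carries straight to that chain (now 15 weeks).
No other chain overtakes it, so the finish is 15 weeks.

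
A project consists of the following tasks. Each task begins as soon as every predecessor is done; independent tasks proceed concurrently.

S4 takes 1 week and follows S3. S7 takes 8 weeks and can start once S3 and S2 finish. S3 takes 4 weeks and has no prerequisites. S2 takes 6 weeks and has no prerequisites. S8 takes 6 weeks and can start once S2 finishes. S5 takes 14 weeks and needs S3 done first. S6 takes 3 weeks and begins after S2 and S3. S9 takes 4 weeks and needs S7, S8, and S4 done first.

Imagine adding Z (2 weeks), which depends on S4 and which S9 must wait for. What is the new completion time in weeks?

Originally the plan takes 18 weeks.
With Z inserted, S9 now waits for max(S7, S8, S4, Z).
New critical path: S2→S7→S9 = 6+8+4 = 18 ⇒ 18 weeks.

18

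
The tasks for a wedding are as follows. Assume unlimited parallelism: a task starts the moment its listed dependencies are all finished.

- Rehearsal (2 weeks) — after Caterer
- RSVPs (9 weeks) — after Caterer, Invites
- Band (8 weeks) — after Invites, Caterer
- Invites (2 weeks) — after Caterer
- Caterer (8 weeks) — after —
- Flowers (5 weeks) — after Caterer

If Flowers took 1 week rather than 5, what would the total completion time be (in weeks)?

The binding path is Caterer→Invites→RSVPs = 8+2+9 = 19; finish at 19 weeks.
The longest path through Flowers is only 13 weeks, so Flowers has float 6.
The critical path is still Caterer→Invites→RSVPs; finish is now 19 weeks.

19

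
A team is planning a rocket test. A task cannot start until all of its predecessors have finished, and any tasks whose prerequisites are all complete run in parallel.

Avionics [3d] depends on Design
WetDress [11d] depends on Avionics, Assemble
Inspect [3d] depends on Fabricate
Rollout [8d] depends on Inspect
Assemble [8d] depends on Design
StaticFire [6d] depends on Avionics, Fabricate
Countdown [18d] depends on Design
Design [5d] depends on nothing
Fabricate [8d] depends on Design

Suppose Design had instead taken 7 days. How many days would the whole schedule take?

26

As given, the longest chain is Design→Fabricate→Inspect→Rollout = 5+8+3+8 = 24, so the finish is 24 days.
Design is on the critical path; changing it to 7 makes that path 26 days.
That remains the longest chain; total 26 days.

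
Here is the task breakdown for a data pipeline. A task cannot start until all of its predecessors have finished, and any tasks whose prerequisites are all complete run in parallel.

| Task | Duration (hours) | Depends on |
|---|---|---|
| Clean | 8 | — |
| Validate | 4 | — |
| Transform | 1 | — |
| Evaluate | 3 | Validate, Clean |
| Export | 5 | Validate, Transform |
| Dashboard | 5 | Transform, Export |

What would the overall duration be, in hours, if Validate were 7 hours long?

17

Actual critical path: Validate→Export→Dashboard = 4+5+5 = 14 ⇒ 14 hours.
Validate lies on that path, so at 7 hours the path becomes 17 hours.
The critical path is still Validate→Export→Dashboard; finish is now 17 hours.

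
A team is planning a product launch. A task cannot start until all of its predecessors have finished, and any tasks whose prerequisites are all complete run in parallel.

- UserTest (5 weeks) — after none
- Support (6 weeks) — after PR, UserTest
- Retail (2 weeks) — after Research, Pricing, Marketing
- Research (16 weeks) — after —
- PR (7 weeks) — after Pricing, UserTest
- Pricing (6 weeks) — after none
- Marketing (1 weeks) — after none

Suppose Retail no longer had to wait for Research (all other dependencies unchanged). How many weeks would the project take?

Original critical path: Pricing→PR→Support = 6+7+6 = 19 ⇒ 19 weeks.
Without Research→Retail, Retail's earliest start moves from 16 to 6.
New critical path: Pricing→PR→Support = 6+7+6 = 19 ⇒ 19 weeks.

19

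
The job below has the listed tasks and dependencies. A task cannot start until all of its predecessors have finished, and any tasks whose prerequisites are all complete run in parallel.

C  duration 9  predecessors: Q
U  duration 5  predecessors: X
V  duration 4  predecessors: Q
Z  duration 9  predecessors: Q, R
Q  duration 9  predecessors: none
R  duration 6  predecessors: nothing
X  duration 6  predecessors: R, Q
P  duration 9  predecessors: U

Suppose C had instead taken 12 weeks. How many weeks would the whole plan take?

29

The binding path is Q→X→U→P = 9+6+5+9 = 29; finish at 29 weeks.
C is off the critical path — its longest chain is 18 weeks, giving 11 of slack.
That remains the longest chain; total 29 weeks.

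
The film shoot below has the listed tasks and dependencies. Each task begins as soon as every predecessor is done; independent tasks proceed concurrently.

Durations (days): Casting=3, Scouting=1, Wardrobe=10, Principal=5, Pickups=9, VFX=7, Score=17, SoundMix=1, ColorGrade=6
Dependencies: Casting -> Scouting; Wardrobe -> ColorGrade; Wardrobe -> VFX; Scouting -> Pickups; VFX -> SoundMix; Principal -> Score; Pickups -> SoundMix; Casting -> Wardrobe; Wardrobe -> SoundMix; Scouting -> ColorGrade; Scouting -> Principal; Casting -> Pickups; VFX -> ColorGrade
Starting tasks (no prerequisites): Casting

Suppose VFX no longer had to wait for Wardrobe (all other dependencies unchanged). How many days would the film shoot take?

Before: longest chain Casting→Scouting→Principal→Score = 3+1+5+17 = 26, finish 26.
Without Wardrobe→VFX, VFX's earliest start moves from 13 to 0.
After: Casting→Scouting→Principal→Score = 3+1+5+17 = 26 → 26 days.

26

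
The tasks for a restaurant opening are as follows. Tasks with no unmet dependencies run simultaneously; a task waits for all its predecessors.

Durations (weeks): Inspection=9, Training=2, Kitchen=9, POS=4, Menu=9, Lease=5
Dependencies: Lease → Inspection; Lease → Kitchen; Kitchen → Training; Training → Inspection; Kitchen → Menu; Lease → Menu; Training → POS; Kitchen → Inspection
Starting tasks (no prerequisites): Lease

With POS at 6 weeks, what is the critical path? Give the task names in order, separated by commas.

Lease, Kitchen, Training, Inspection

As given, the longest chain is Lease→Kitchen→Training→Inspection = 5+9+2+9 = 25, so the finish is 25 weeks.
POS has 5 weeks of float (longest path through it is 20).
The critical path is still Lease→Kitchen→Training→Inspection; finish is now 25 weeks.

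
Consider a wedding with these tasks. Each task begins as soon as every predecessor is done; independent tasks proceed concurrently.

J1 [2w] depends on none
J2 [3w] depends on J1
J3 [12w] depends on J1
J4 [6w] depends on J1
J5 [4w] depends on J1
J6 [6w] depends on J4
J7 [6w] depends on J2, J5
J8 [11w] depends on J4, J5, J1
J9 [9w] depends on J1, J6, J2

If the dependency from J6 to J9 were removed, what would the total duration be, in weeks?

Before: longest chain J1→J4→J6→J9 = 2+6+6+9 = 23, finish 23.
Without J6→J9, J9's earliest start moves from 14 to 5.
After: J1→J4→J8 = 2+6+11 = 19 → 19 weeks.

19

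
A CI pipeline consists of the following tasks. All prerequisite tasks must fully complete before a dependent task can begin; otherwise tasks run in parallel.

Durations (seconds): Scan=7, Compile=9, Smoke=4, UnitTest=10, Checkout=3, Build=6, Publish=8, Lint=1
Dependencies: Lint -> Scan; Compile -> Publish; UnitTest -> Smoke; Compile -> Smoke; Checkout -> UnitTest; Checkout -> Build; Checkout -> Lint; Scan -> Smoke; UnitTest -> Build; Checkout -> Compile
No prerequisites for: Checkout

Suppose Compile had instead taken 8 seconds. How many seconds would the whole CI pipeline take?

Critical path before the change: Checkout→Compile→Publish = 3+9+8 = 20 giving 20 seconds.
Compile lies on that path, so at 8 seconds the path becomes 19 seconds.
No other chain overtakes it, so the finish is 19 seconds.

19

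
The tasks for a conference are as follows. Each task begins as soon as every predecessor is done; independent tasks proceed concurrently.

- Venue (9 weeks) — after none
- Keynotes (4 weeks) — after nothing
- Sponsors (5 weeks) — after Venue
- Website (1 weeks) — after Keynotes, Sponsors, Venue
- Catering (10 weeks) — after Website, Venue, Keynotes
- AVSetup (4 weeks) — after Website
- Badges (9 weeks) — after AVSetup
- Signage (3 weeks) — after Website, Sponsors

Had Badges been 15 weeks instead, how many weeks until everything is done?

As given, the longest chain is Venue→Sponsors→Website→AVSetup→Badges = 9+5+1+4+9 = 28, so the finish is 28 weeks.
Since Badges is critical, the +6 change carries straight to that chain (now 34 weeks).
The critical path is still Venue→Sponsors→Website→AVSetup→Badges; finish is now 34 weeks.

34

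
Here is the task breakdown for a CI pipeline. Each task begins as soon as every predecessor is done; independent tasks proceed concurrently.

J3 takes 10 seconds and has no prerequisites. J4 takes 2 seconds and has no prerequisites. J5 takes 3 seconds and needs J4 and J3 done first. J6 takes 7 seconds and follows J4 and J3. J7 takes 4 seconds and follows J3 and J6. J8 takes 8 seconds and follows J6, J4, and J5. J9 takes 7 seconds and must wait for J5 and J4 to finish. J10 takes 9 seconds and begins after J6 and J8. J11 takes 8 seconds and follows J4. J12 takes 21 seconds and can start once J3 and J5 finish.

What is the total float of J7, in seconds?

Critical path: J3→J5→J12 = 10+3+21 = 34, so the finish is 34 seconds.
The longest chain containing J7 totals 21 seconds.
Float = 34 − 21 = 13.

13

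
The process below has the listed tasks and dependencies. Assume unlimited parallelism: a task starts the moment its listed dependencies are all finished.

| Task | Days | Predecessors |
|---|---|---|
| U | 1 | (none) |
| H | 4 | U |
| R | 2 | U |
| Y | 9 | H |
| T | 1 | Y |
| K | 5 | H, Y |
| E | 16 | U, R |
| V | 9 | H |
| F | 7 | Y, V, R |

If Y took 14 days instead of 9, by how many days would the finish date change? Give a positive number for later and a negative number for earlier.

As given, the longest chain is U→H→Y→F = 1+4+9+7 = 21, so the finish is 21 days.
Since Y is critical, the +5 change carries straight to that chain (now 26 days).
The critical path is still U→H→Y→F; finish is now 26 days.
Change in finish: 26 − 21 = +5 days.

5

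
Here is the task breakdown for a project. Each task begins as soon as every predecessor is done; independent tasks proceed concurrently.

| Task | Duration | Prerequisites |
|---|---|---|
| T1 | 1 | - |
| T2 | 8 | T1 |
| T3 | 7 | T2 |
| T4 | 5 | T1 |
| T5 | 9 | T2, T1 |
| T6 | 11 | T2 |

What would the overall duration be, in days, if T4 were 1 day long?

20

Critical path before the change: T1→T2→T6 = 1+8+11 = 20 giving 20 days.
The longest path through T4 is only 6 days, so T4 has float 14.
No other chain overtakes it, so the finish is 20 days.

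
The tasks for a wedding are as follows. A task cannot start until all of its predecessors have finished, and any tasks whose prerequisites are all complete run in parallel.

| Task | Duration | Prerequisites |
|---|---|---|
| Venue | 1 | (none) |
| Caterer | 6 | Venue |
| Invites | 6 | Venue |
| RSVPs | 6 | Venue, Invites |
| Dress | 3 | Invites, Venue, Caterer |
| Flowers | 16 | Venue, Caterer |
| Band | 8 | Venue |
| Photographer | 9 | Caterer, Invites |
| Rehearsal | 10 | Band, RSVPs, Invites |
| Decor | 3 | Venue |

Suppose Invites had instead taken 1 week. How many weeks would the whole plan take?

Actual critical path: Venue→Invites→RSVPs→Rehearsal = 1+6+6+10 = 23 ⇒ 23 weeks.
Invites is on the critical path; changing it to 1 makes that path 18 weeks.
New critical path: Venue→Caterer→Flowers = 1+6+16 = 23 ⇒ 23 weeks.

23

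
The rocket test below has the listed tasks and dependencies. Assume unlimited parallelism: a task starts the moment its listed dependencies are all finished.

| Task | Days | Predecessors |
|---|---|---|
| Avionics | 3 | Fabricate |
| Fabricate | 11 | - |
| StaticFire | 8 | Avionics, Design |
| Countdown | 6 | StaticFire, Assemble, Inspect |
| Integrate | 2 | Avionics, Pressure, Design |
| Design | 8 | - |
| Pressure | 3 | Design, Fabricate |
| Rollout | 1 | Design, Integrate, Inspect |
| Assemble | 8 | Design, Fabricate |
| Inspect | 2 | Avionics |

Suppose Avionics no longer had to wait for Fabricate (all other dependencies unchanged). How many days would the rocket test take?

25

Original critical path: Fabricate→Avionics→StaticFire→Countdown = 11+3+8+6 = 28 ⇒ 28 days.
Without Fabricate→Avionics, Avionics's earliest start moves from 11 to 0.
New critical path: Fabricate→Assemble→Countdown = 11+8+6 = 25 ⇒ 25 days.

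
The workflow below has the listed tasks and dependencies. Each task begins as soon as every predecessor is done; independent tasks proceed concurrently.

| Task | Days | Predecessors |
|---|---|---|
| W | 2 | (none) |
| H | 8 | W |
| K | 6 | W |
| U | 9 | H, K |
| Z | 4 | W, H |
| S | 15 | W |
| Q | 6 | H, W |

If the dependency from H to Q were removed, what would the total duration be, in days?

19

Original critical path: W→H→U = 2+8+9 = 19 ⇒ 19 days.
Without H→Q, Q's earliest start moves from 10 to 2.
New critical path: W→H→U = 2+8+9 = 19 ⇒ 19 days.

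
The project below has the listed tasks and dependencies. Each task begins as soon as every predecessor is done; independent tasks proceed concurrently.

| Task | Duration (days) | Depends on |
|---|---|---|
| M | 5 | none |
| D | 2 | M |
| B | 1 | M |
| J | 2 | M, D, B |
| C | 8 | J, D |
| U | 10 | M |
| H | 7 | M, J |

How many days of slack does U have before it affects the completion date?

2

Critical path: M→D→J→C = 5+2+2+8 = 17, so the finish is 17 days.
The longest chain containing U totals 15 days.
Float = 17 − 15 = 2.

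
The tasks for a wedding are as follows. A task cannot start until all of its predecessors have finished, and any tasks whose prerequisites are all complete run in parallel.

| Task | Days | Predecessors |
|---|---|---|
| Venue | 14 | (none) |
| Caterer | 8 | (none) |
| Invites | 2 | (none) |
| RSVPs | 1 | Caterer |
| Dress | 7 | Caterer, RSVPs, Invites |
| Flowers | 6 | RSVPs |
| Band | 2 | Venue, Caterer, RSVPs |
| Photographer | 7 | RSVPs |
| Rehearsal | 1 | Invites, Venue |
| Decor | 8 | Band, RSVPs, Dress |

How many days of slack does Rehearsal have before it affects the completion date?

Venue→Band→Decor = 14+2+8 = 24 sets the makespan at 24 days.
Rehearsal finishes as early as 15 and must finish by 24.
Slack of Rehearsal = 23 − 14 = 9 days.

9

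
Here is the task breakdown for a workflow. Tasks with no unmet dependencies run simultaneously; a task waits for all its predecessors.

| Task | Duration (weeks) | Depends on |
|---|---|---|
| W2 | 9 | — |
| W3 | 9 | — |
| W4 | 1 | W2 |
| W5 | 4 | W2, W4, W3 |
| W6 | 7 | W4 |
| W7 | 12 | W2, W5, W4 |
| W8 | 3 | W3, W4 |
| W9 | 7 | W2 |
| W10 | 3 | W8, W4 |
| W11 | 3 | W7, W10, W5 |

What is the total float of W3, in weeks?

1

Critical path: W2→W4→W5→W7→W11 = 9+1+4+12+3 = 29, so the finish is 29 weeks.
W3 finishes as early as 9 and must finish by 10.
Float = 29 − 28 = 1.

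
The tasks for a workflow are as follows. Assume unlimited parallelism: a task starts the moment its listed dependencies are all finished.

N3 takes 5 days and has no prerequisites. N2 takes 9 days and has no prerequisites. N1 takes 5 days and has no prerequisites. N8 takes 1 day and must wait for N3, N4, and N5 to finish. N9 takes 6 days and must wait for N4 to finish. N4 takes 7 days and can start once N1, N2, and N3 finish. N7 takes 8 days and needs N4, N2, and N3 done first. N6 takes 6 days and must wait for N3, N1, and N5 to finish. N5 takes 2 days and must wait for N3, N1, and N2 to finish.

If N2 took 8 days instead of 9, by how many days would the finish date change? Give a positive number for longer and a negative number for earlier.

-1

Actual critical path: N2→N4→N7 = 9+7+8 = 24 ⇒ 24 days.
N2 is on the critical path; changing it to 8 makes that path 23 days.
No other chain overtakes it, so the finish is 23 days.
Change in finish: 23 − 24 = -1 days.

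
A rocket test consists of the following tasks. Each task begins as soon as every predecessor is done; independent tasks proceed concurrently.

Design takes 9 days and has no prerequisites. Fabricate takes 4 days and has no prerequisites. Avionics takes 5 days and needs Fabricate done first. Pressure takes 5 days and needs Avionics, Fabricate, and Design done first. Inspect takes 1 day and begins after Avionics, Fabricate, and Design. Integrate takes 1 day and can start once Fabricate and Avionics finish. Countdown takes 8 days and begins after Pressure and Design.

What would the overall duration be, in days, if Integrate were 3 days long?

Critical path before the change: Design→Pressure→Countdown = 9+5+8 = 22 giving 22 days.
Integrate has 12 days of float (longest path through it is 10).
That remains the longest chain; total 22 days.

22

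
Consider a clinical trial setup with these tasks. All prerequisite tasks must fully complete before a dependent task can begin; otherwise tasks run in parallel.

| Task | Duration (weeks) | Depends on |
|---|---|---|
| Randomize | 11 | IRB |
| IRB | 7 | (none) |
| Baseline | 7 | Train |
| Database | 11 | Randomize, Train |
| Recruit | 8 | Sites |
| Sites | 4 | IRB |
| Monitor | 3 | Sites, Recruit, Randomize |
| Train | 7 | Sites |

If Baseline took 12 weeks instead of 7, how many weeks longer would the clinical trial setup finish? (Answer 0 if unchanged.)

Actual critical path: IRB→Sites→Train→Database = 7+4+7+11 = 29 ⇒ 29 weeks.
Baseline is off the critical path — its longest chain is 25 weeks, giving 4 of slack.
New critical path: IRB→Sites→Train→Baseline = 7+4+7+12 = 30 ⇒ 30 weeks.
Change in finish: 30 − 29 = +1 weeks.

1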